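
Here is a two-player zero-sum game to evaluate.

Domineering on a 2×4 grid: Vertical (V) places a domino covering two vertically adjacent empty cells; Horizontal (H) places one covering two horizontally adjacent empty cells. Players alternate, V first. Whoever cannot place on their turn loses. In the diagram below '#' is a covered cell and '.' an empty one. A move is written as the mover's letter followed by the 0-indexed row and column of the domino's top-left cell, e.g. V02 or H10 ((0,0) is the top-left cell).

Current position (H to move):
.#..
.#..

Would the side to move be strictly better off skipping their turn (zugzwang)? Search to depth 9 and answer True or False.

p1 H@[.#../.#..]: H02[.###/.#..]+1* H12[.#../.###]+1
p2 V@[.###/.#..]: V00[####/##..]-1*
p3 H@[####/##..]: H12[####/####]+1*
p4 V@[####/####] terminal -1; root [.#../.#..] d9
if H skipped the turn, V would face:
~ p1 V@[.#../.#..]: V00[##../##..]-1 V02[.##./.##.]+1* V03[.#.#/.#.#]+1
~ p2 H@[.##./.##.] terminal -1; root [.#../.#..] d9
compare (H): move=+1 vs pass=-1

zugzwang(.#../.#.., H) = False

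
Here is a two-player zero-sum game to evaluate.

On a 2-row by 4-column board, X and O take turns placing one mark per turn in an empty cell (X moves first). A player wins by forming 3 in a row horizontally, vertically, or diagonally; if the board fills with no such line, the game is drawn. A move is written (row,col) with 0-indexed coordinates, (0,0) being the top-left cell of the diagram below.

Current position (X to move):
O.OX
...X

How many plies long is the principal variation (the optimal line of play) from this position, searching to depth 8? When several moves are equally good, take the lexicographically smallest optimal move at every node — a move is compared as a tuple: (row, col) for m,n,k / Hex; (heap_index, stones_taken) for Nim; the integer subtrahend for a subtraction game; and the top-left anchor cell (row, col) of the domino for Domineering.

ply 1, X at O.OX/...X | (0,1)=+0→OXOX/...X*; (1,0)=-1→O.OX/X..X; (1,1)=-1→O.OX/.X.X; (1,2)=-1→O.OX/..XX
ply 2, O at OXOX/...X | (1,0)=+0→OXOX/O..X*; (1,1)=+0→OXOX/.O.X; (1,2)=+0→OXOX/..OX
ply 3, X at OXOX/O..X | (1,1)=+0→OXOX/OX.X*; (1,2)=+0→OXOX/O.XX
ply 4, O at OXOX/OX.X | (1,2)=+0→OXOX/OXOX*
ply 5: OXOX/OXOX is terminal +0 (X); from O.OX/...X depth 8

PV length from [O.OX/...X]: 4 plies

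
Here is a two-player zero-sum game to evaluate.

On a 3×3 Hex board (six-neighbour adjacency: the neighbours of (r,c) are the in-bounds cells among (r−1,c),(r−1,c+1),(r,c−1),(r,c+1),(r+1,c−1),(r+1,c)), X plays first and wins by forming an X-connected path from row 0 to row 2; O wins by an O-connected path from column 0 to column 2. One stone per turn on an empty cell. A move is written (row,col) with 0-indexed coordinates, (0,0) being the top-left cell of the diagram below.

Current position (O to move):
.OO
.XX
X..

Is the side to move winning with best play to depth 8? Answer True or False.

O winning at [.OO/.XX/X..]: True

p1 O@[.OO/.XX/X..]: (0,0)[OOO/.XX/X..]+1* (1,0)[.OO/OXX/X..]+1 (2,1)[.OO/.XX/XO.]+1 (2,2)[.OO/.XX/X.O]+1
p2 X@[OOO/.XX/X..] terminal -1; root [.OO/.XX/X..] d8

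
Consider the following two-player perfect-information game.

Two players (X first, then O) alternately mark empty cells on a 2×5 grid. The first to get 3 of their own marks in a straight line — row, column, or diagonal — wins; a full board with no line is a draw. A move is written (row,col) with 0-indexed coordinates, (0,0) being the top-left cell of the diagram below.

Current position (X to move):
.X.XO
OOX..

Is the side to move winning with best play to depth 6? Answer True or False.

[.X.XO/OOX..] X move#1: (0,0):+0/XX.XO/OOX.., (0,2):+1/.XXXO/OOX..*, (1,3):+1/.X.XO/OOXX., (1,4):+1/.X.XO/OOX.X
[.XXXO/OOX..] end (terminal -1, O#2); searched .X.XO/OOX.. to 6

X winning at [.X.XO/OOX..]: True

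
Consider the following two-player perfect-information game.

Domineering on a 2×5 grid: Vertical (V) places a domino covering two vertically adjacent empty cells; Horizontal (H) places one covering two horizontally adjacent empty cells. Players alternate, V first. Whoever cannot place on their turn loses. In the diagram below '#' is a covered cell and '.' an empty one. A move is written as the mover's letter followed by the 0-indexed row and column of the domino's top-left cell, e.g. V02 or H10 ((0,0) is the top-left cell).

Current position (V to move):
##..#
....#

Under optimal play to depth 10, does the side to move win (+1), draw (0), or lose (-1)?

value(##..#/....#, V) = +1

p1 V@[##..#/....#]: V02[###.#/..#.#]+1* V03[##.##/...##]-1
p2 H@[###.#/..#.#]: H10[###.#/###.#]-1*
p3 V@[###.#/###.#]: V03[#####/#####]+1*
p4 H@[#####/#####] terminal -1; root [##..#/....#] d10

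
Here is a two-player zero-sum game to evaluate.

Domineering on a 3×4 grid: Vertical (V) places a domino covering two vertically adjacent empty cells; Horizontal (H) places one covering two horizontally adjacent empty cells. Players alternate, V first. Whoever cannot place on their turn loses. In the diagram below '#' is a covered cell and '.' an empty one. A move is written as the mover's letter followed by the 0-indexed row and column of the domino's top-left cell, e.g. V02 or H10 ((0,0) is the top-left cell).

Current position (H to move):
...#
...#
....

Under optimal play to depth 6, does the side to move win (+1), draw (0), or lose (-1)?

p1 H@[...#/...#/....]: H00[##.#/...#/....]-1 H01[.###/...#/....]-1 H10[...#/##.#/....]+1* H11[...#/.###/....]+1 H20[...#/...#/##..]-1 H21[...#/...#/.##.]-1 H22[...#/...#/..##]-1
p2 V@[...#/##.#/....]: V02[..##/####/....]-1* V12[...#/####/..#.]-1
p3 H@[..##/####/....]: H00[####/####/....]+1* H20[..##/####/##..]+1 H21[..##/####/.##.]+1 H22[..##/####/..##]+1
p4 V@[####/####/....] terminal -1; root [...#/...#/....] d6

value(...#/...#/...., H) = +1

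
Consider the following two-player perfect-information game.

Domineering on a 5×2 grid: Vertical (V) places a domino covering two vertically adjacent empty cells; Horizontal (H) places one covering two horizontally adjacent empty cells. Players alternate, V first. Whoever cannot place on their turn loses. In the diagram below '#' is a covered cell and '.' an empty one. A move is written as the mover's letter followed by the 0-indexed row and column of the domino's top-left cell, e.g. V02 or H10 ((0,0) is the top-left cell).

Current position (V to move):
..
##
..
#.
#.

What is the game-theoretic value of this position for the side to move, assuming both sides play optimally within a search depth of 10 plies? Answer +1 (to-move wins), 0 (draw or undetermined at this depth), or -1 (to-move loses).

value(../##/../#./#., V) = -1

[../##/../#./#.] V move#1: V21:-1/../##/.#/##/#.*, V31:-1/../##/../##/##
[../##/.#/##/#.] H move#2: H00:+1/##/##/.#/##/#.*
[##/##/.#/##/#.] end (terminal -1, V#3); searched ../##/../#./#. to 10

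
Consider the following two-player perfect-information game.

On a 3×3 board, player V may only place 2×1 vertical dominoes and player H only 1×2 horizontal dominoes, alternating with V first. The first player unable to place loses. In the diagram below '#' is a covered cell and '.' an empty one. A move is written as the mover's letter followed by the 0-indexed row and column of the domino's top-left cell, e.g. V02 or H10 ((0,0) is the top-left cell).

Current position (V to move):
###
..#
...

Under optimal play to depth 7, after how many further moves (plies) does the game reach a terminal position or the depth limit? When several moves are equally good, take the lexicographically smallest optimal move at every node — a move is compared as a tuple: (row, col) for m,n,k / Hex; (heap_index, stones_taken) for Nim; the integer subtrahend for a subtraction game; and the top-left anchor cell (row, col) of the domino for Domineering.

p1 V@[###/..#/...]: V10[###/#.#/#..]-1 V11[###/.##/.#.]+1*
p2 H@[###/.##/.#.] terminal -1; root [###/..#/...] d7

PV length from [###/..#/...]: 1 ply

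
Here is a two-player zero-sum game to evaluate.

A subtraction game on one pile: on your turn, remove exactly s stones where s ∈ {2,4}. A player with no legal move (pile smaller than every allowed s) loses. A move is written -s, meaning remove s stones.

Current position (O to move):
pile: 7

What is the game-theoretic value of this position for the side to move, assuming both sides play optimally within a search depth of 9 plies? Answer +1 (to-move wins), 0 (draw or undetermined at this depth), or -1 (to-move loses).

value(7, O) = -1

ply 1, O at 7 | -2=-1→5*; -4=-1→3
ply 2, X at 5 | -2=-1→3; -4=+1→1*
ply 3: 1 is terminal -1 (O); from 7 depth 9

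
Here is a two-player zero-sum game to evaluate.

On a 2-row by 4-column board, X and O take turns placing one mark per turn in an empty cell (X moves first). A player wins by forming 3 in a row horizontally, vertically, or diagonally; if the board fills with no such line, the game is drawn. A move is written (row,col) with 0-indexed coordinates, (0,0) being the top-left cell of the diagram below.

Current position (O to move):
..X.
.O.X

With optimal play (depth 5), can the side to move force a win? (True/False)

O winning at [..X./.O.X]: False

ply 1, O at ..X./.O.X | (0,0)=+0→O.X./.O.X*; (0,1)=+0→.OX./.O.X; (0,3)=+0→..XO/.O.X; (1,0)=+0→..X./OO.X; (1,2)=+0→..X./.OOX
ply 2, X at O.X./.O.X | (0,1)=+0→OXX./.O.X*; (0,3)=+0→O.XX/.O.X; (1,0)=+0→O.X./XO.X; (1,2)=+0→O.X./.OXX
ply 3, O at OXX./.O.X | (0,3)=+0→OXXO/.O.X*; (1,0)=-1→OXX./OO.X; (1,2)=-1→OXX./.OOX
ply 4, X at OXXO/.O.X | (1,0)=+0→OXXO/XO.X*; (1,2)=+0→OXXO/.OXX
ply 5, O at OXXO/XO.X | (1,2)=+0→OXXO/XOOX*
ply 6: OXXO/XOOX is terminal +0 (X); from ..X./.O.X depth 5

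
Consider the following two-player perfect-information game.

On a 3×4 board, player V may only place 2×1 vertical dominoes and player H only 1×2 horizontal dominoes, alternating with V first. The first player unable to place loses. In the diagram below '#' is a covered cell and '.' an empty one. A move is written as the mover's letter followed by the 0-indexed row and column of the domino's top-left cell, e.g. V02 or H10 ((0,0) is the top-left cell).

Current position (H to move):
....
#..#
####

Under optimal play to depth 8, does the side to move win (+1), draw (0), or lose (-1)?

value(..../#..#/####, H) = +1

ply 1, H at ..../#..#/#### | H00=-1→##../#..#/####; H01=+1→.##./#..#/####*; H02=-1→..##/#..#/####; H11=+1→..../####/####
ply 2: .##./#..#/#### is terminal -1 (V); from ..../#..#/#### depth 8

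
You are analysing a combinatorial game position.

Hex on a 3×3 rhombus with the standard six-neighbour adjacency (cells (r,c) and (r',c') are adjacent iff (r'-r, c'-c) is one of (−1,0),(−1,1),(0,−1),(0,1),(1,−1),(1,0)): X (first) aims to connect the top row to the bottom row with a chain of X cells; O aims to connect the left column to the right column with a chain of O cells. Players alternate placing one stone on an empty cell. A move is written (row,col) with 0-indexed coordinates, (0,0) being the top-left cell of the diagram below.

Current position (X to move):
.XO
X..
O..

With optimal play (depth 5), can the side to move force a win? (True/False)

X winning at [.XO/X../O..]: False

ply 1, X at .XO/X../O.. | (0,0)=-1→XXO/X../O..*; (1,1)=-1→.XO/XX./O..; (1,2)=-1→.XO/X.X/O..; (2,1)=-1→.XO/X../OX.; (2,2)=-1→.XO/X../O.X
ply 2, O at XXO/X../O.. | (1,1)=+1→XXO/XO./O..*; (1,2)=+1→XXO/X.O/O..; (2,1)=+1→XXO/X../OO.; (2,2)=+1→XXO/X../O.O
ply 3: XXO/XO./O.. is terminal -1 (X); from .XO/X../O.. depth 5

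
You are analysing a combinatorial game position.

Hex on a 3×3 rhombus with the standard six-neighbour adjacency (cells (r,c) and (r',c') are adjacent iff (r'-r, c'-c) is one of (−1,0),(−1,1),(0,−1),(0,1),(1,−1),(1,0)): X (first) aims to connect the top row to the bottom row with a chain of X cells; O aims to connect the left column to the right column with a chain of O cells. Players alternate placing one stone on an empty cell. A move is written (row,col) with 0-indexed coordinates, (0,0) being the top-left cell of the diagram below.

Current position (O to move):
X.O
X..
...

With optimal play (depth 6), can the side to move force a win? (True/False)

O winning at [X.O/X../...]: True

p1 O@[X.O/X../...]: (0,1)[XOO/X../...]-1 (1,1)[X.O/XO./...]-1 (1,2)[X.O/X.O/...]-1 (2,0)[X.O/X../O..]+1* (2,1)[X.O/X../.O.]-1 (2,2)[X.O/X../..O]-1
p2 X@[X.O/X../O..]: (0,1)[XXO/X../O..]-1* (1,1)[X.O/XX./O..]-1 (1,2)[X.O/X.X/O..]-1 (2,1)[X.O/X../OX.]-1 (2,2)[X.O/X../O.X]-1
p3 O@[XXO/X../O..]: (1,1)[XXO/XO./O..]+1* (1,2)[XXO/X.O/O..]+1 (2,1)[XXO/X../OO.]+1 (2,2)[XXO/X../O.O]+1
p4 X@[XXO/XO./O..] terminal -1; root [X.O/X../...] d6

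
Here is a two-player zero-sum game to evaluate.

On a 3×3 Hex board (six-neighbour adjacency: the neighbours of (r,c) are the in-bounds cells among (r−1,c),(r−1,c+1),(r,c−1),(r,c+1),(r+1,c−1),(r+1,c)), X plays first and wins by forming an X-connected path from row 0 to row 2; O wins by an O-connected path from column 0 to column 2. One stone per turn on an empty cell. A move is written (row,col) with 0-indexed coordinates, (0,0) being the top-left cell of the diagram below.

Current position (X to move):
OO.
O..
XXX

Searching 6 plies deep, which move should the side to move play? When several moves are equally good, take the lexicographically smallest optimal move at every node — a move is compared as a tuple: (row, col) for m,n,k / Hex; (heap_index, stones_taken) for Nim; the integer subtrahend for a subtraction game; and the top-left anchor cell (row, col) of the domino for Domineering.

p1 X@[OO./O../XXX]: (0,2)[OOX/O../XXX]+1* (1,1)[OO./OX./XXX]-1 (1,2)[OO./O.X/XXX]-1
p2 O@[OOX/O../XXX]: (1,1)[OOX/OO./XXX]-1* (1,2)[OOX/O.O/XXX]-1
p3 X@[OOX/OO./XXX]: (1,2)[OOX/OOX/XXX]+1*
p4 O@[OOX/OOX/XXX] terminal -1; root [OO./O../XXX] d6

X's best at [OO./O../XXX]: (0,2)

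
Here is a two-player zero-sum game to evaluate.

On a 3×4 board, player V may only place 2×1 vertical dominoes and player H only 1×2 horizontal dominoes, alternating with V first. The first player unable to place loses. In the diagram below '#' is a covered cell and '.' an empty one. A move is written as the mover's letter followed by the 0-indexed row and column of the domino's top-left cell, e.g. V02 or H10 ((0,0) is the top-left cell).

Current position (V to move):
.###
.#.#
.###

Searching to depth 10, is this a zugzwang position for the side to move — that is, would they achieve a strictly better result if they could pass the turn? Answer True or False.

ply 1, V at .###/.#.#/.### | V00=+1→####/##.#/.###*; V10=+1→.###/##.#/####
ply 2: ####/##.#/.### is terminal -1 (H); from .###/.#.#/.### depth 10
if V skipped the turn, H would face:
~ ply 1: .###/.#.#/.### is terminal -1 (H); from .###/.#.#/.### depth 10
compare (V): move=+1 vs pass=+1

zugzwang(.###/.#.#/.###, V) = False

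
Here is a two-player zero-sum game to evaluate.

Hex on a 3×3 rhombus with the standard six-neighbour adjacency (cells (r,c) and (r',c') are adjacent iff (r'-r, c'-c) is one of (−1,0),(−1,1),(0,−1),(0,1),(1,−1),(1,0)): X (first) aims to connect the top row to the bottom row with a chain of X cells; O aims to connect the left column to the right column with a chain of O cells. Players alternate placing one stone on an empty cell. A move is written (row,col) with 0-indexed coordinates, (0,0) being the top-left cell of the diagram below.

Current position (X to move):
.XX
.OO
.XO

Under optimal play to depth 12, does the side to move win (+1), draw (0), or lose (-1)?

value(.XX/.OO/.XO, X) = -1

[.XX/.OO/.XO] X move#1: (0,0):-1/XXX/.OO/.XO*, (1,0):-1/.XX/XOO/.XO, (2,0):-1/.XX/.OO/XXO
[XXX/.OO/.XO] O move#2: (1,0):+1/XXX/OOO/.XO*, (2,0):+1/XXX/.OO/OXO
[XXX/OOO/.XO] end (terminal -1, X#3); searched .XX/.OO/.XO to 12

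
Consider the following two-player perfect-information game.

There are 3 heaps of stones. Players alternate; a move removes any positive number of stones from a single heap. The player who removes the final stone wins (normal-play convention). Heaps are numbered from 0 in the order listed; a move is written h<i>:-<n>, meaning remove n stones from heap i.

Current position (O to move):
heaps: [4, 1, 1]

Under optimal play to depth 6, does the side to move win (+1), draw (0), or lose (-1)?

value((4,1,1), O) = +1

ply 1, O at (4,1,1) | h0:-1=-1→(3,1,1); h0:-2=-1→(2,1,1); h0:-3=-1→(1,1,1); h0:-4=+1→(0,1,1)*; h1:-1=-1→(4,0,1); h2:-1=-1→(4,1,0)
ply 2, X at (0,1,1) | h1:-1=-1→(0,0,1)*; h2:-1=-1→(0,1,0)
ply 3, O at (0,0,1) | h2:-1=+1→(0,0,0)*
ply 4: (0,0,0) is terminal -1 (X); from (4,1,1) depth 6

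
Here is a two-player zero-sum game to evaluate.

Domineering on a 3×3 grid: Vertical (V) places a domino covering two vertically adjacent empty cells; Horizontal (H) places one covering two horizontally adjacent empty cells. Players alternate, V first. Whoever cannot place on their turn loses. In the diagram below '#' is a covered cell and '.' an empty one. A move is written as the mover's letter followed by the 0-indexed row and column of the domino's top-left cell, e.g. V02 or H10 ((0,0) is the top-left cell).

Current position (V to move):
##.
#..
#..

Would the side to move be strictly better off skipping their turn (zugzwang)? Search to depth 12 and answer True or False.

ply 1, V at ##./#../#.. | V02=-1→###/#.#/#..; V11=+1→##./##./##.*; V12=+1→##./#.#/#.#
ply 2: ##./##./##. is terminal -1 (H); from ##./#../#.. depth 12
pass branch (H moves first from the same position):
  | ply 1, H at ##./#../#.. | H11=+1→##./###/#..*; H21=-1→##./#../###
  | ply 2: ##./###/#.. is terminal -1 (V); from ##./#../#.. depth 12
V moving scores +1; V passing scores -1

zugzwang(##./#../#.., V) = False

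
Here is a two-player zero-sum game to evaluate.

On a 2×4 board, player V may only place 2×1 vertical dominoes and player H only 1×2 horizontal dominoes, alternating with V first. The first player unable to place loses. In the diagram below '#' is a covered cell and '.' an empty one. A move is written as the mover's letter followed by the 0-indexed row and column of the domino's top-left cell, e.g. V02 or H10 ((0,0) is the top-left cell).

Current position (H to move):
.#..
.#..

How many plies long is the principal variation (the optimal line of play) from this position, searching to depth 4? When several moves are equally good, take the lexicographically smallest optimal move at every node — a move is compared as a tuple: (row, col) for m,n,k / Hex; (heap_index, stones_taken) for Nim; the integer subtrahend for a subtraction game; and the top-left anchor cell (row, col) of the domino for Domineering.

PV length from [.#../.#..]: 3 plies

p1 H@[.#../.#..]: H02[.###/.#..]+1* H12[.#../.###]+1
p2 V@[.###/.#..]: V00[####/##..]-1*
p3 H@[####/##..]: H12[####/####]+1*
p4 V@[####/####] terminal -1; root [.#../.#..] d4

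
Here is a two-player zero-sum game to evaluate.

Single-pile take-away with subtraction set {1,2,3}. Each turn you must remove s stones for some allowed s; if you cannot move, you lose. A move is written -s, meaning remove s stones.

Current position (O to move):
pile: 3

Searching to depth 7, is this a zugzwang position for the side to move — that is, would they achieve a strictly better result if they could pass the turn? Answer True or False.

zugzwang(3, O) = False

[3] O move#1: -1:-1/2, -2:-1/1, -3:+1/0*
[0] end (terminal -1, X#2); searched 3 to 7
suppose O passes — search the same position with X to move:
pass> [3] X move#1: -1:-1/2, -2:-1/1, -3:+1/0*
pass> [0] end (terminal -1, O#2); searched 3 to 7
for O: play +1, pass -1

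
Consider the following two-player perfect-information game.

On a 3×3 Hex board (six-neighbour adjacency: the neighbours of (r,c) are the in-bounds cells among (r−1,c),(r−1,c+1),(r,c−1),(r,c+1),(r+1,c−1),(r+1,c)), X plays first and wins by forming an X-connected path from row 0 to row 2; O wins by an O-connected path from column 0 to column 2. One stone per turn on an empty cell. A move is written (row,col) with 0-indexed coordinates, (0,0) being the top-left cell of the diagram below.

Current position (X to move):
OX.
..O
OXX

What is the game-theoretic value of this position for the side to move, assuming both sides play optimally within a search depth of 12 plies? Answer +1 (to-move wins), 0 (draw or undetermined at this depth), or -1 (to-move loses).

value(OX./..O/OXX, X) = +1

p1 X@[OX./..O/OXX]: (0,2)[OXX/..O/OXX]-1 (1,0)[OX./X.O/OXX]-1 (1,1)[OX./.XO/OXX]+1*
p2 O@[OX./.XO/OXX] terminal -1; root [OX./..O/OXX] d12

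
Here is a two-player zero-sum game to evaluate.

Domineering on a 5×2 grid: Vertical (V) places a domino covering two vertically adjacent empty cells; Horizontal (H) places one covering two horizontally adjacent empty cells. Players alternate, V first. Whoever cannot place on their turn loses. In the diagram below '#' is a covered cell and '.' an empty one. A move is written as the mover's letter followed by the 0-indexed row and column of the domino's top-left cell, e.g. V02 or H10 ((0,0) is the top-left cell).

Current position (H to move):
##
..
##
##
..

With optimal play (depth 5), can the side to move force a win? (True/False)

H winning at [##/../##/##/..]: True

p1 H@[##/../##/##/..]: H10[##/##/##/##/..]+1* H40[##/../##/##/##]+1
p2 V@[##/##/##/##/..] terminal -1; root [##/../##/##/..] d5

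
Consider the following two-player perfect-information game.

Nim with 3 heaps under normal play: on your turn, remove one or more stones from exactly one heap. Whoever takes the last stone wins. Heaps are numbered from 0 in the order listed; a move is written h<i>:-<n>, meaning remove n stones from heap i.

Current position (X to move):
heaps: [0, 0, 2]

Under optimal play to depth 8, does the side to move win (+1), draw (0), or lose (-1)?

value((0,0,2), X) = +1

p1 X@[(0,0,2)]: h2:-1[(0,0,1)]-1 h2:-2[(0,0,0)]+1*
p2 O@[(0,0,0)] terminal -1; root [(0,0,2)] d8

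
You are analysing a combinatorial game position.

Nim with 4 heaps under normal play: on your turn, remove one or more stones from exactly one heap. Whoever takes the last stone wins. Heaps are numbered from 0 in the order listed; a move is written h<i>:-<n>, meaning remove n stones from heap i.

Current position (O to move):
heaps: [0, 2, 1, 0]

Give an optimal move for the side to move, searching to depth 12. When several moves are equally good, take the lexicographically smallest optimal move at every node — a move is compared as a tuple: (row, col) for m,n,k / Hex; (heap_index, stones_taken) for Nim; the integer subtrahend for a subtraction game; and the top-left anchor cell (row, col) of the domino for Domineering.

ply 1, O at (0,2,1,0) | h1:-1=+1→(0,1,1,0)*; h1:-2=-1→(0,0,1,0); h2:-1=-1→(0,2,0,0)
ply 2, X at (0,1,1,0) | h1:-1=-1→(0,0,1,0)*; h2:-1=-1→(0,1,0,0)
ply 3, O at (0,0,1,0) | h2:-1=+1→(0,0,0,0)*
ply 4: (0,0,0,0) is terminal -1 (X); from (0,2,1,0) depth 12

O's best at [(0,2,1,0)]: h1:-1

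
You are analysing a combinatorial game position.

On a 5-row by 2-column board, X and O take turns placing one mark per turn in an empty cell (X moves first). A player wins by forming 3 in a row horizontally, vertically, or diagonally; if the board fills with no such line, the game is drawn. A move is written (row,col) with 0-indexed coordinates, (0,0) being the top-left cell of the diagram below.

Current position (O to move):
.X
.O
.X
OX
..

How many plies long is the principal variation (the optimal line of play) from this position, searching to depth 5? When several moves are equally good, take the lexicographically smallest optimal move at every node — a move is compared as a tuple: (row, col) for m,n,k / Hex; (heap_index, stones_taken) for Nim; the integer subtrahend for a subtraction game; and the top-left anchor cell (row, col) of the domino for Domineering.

PV length from [.X/.O/.X/OX/..]: 5 plies

p1 O@[.X/.O/.X/OX/..]: (0,0)[OX/.O/.X/OX/..]-1 (1,0)[.X/OO/.X/OX/..]-1 (2,0)[.X/.O/OX/OX/..]-1 (4,0)[.X/.O/.X/OX/O.]-1 (4,1)[.X/.O/.X/OX/.O]+0*
p2 X@[.X/.O/.X/OX/.O]: (0,0)[XX/.O/.X/OX/.O]-1 (1,0)[.X/XO/.X/OX/.O]+0* (2,0)[.X/.O/XX/OX/.O]+0 (4,0)[.X/.O/.X/OX/XO]+0
p3 O@[.X/XO/.X/OX/.O]: (0,0)[OX/XO/.X/OX/.O]+0* (2,0)[.X/XO/OX/OX/.O]+0 (4,0)[.X/XO/.X/OX/OO]+0
p4 X@[OX/XO/.X/OX/.O]: (2,0)[OX/XO/XX/OX/.O]+0* (4,0)[OX/XO/.X/OX/XO]+0
p5 O@[OX/XO/XX/OX/.O]: (4,0)[OX/XO/XX/OX/OO]+0*
p6 X@[OX/XO/XX/OX/OO] terminal +0; root [.X/.O/.X/OX/..] d5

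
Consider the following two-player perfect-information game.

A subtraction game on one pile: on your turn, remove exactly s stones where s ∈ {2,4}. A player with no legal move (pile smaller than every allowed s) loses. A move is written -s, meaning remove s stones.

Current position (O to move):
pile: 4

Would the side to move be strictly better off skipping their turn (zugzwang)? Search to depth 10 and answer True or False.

zugzwang(4, O) = False

p1 O@[4]: -2[2]-1 -4[0]+1*
p2 X@[0] terminal -1; root [4] d10
if O skipped the turn, X would face:
~ p1 X@[4]: -2[2]-1 -4[0]+1*
~ p2 O@[0] terminal -1; root [4] d10
compare (O): move=+1 vs pass=-1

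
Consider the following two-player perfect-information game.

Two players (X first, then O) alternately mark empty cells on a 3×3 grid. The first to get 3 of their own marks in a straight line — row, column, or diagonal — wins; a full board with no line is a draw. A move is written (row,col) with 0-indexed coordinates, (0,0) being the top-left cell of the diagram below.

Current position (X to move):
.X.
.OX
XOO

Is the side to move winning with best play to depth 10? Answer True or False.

X winning at [.X./.OX/XOO]: True

ply 1, X at .X./.OX/XOO | (0,0)=+1→XX./.OX/XOO*; (0,2)=-1→.XX/.OX/XOO; (1,0)=-1→.X./XOX/XOO
ply 2, O at XX./.OX/XOO | (0,2)=-1→XXO/.OX/XOO*; (1,0)=-1→XX./OOX/XOO
ply 3, X at XXO/.OX/XOO | (1,0)=+1→XXO/XOX/XOO*
ply 4: XXO/XOX/XOO is terminal -1 (O); from .X./.OX/XOO depth 10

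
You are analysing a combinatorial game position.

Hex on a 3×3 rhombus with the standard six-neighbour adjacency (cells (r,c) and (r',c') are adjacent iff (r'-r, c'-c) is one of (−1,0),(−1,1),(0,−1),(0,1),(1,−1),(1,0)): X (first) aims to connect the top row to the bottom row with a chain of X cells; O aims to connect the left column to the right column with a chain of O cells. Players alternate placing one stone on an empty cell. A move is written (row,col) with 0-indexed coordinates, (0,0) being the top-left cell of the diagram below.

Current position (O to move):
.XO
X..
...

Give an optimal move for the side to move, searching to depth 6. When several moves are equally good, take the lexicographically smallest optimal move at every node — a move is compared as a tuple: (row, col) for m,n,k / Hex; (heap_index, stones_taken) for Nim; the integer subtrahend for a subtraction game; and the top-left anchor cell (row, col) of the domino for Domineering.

[.XO/X../...] O move#1: (0,0):-1/OXO/X../..., (1,1):-1/.XO/XO./..., (1,2):-1/.XO/X.O/..., (2,0):+1/.XO/X../O..*, (2,1):-1/.XO/X../.O., (2,2):-1/.XO/X../..O
[.XO/X../O..] X move#2: (0,0):-1/XXO/X../O..*, (1,1):-1/.XO/XX./O.., (1,2):-1/.XO/X.X/O.., (2,1):-1/.XO/X../OX., (2,2):-1/.XO/X../O.X
[XXO/X../O..] O move#3: (1,1):+1/XXO/XO./O..*, (1,2):+1/XXO/X.O/O.., (2,1):+1/XXO/X../OO., (2,2):+1/XXO/X../O.O
[XXO/XO./O..] end (terminal -1, X#4); searched .XO/X../... to 6

O's best at [.XO/X../...]: (2,0)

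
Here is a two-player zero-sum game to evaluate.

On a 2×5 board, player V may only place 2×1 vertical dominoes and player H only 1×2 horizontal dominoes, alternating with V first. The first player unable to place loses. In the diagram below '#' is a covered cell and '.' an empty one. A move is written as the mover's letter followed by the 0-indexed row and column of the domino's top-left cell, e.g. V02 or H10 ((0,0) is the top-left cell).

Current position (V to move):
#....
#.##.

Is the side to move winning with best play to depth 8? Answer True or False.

V winning at [#..../#.##.]: False

ply 1, V at #..../#.##. | V01=-1→##.../####.*; V04=-1→#...#/#.###
ply 2, H at ##.../####. | H02=-1→####./####.; H03=+1→##.##/####.*
ply 3: ##.##/####. is terminal -1 (V); from #..../#.##. depth 8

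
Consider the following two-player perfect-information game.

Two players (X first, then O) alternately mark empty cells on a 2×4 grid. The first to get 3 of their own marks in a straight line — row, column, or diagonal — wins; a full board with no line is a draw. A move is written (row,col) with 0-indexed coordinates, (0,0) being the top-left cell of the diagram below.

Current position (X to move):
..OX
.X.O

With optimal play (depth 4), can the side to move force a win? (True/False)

[..OX/.X.O] X move#1: (0,0):+0/X.OX/.X.O*, (0,1):+0/.XOX/.X.O, (1,0):+0/..OX/XX.O, (1,2):+0/..OX/.XXO
[X.OX/.X.O] O move#2: (0,1):+0/XOOX/.X.O*, (1,0):+0/X.OX/OX.O, (1,2):+0/X.OX/.XOO
[XOOX/.X.O] X move#3: (1,0):+0/XOOX/XX.O*, (1,2):+0/XOOX/.XXO
[XOOX/XX.O] O move#4: (1,2):+0/XOOX/XXOO*
[XOOX/XXOO] end (terminal +0, X#5); searched ..OX/.X.O to 4

X winning at [..OX/.X.O]: False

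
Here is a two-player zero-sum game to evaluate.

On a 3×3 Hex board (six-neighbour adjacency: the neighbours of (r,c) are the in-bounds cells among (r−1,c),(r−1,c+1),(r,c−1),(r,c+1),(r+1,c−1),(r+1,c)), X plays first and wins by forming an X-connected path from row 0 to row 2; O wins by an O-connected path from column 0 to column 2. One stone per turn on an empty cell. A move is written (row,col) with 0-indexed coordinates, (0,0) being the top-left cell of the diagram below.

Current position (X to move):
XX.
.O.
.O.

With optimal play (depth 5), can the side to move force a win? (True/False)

ply 1, X at XX./.O./.O. | (0,2)=-1→XXX/.O./.O.*; (1,0)=-1→XX./XO./.O.; (1,2)=-1→XX./.OX/.O.; (2,0)=-1→XX./.O./XO.; (2,2)=-1→XX./.O./.OX
ply 2, O at XXX/.O./.O. | (1,0)=+1→XXX/OO./.O.*; (1,2)=+1→XXX/.OO/.O.; (2,0)=+1→XXX/.O./OO.; (2,2)=+1→XXX/.O./.OO
ply 3, X at XXX/OO./.O. | (1,2)=-1→XXX/OOX/.O.*; (2,0)=-1→XXX/OO./XO.; (2,2)=-1→XXX/OO./.OX
ply 4, O at XXX/OOX/.O. | (2,0)=-1→XXX/OOX/OO.; (2,2)=+1→XXX/OOX/.OO*
ply 5: XXX/OOX/.OO is terminal -1 (X); from XX./.O./.O. depth 5

X winning at [XX./.O./.O.]: False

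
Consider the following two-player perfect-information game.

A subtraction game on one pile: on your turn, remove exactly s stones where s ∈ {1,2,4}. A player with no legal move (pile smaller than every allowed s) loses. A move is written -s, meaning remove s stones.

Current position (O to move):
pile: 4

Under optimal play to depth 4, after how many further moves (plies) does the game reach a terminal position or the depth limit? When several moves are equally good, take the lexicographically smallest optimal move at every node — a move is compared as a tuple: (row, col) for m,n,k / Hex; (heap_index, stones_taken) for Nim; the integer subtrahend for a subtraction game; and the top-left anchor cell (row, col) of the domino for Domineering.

[4] O move#1: -1:+1/3*, -2:-1/2, -4:+1/0
[3] X move#2: -1:-1/2*, -2:-1/1
[2] O move#3: -1:-1/1, -2:+1/0*
[0] end (terminal -1, X#4); searched 4 to 4

PV length from [4]: 3 plies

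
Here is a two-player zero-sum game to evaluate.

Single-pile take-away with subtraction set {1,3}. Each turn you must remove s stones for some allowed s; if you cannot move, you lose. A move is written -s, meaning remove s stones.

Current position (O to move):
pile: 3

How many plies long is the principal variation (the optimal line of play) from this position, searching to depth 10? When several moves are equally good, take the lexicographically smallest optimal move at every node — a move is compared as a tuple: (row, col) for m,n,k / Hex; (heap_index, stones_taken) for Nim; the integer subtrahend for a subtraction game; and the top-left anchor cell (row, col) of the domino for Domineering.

PV length from [3]: 3 plies

[3] O move#1: -1:+1/2*, -3:+1/0
[2] X move#2: -1:-1/1*
[1] O move#3: -1:+1/0*
[0] end (terminal -1, X#4); searched 3 to 10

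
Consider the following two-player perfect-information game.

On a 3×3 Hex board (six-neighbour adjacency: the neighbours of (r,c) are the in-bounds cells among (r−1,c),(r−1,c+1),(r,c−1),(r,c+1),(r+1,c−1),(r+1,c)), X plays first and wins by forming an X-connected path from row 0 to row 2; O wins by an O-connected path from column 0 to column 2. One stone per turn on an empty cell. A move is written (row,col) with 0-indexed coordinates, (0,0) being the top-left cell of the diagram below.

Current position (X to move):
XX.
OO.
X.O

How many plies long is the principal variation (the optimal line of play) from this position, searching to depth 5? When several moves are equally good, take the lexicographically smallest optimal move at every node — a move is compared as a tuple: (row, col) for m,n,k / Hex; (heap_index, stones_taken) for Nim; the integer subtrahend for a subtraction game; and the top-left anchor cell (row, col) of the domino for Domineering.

p1 X@[XX./OO./X.O]: (0,2)[XXX/OO./X.O]-1* (1,2)[XX./OOX/X.O]-1 (2,1)[XX./OO./XXO]-1
p2 O@[XXX/OO./X.O]: (1,2)[XXX/OOO/X.O]+1* (2,1)[XXX/OO./XOO]+1
p3 X@[XXX/OOO/X.O] terminal -1; root [XX./OO./X.O] d5

PV length from [XX./OO./X.O]: 2 plies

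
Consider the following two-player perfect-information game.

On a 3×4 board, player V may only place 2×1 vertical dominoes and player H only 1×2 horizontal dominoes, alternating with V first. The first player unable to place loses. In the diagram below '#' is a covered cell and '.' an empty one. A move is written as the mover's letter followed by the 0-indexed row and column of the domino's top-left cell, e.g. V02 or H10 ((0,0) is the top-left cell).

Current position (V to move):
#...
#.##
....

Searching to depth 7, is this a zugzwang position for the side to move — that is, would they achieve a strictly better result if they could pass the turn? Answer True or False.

[#.../#.##/....] V move#1: V01:-1/##../####/....*, V11:-1/#.../####/.#..
[##../####/....] H move#2: H02:+1/####/####/....*, H20:+1/##../####/##.., H21:+1/##../####/.##., H22:+1/##../####/..##
[####/####/....] end (terminal -1, V#3); searched #.../#.##/.... to 7
suppose V passes — search the same position with H to move:
pass> [#.../#.##/....] H move#1: H01:+1/###./#.##/....*, H02:+1/#.##/#.##/...., H20:+1/#.../#.##/##.., H21:+1/#.../#.##/.##., H22:+1/#.../#.##/..##
pass> [###./#.##/....] V move#2: V11:-1/###./####/.#..*
pass> [###./####/.#..] H move#3: H22:+1/###./####/.###*
pass> [###./####/.###] end (terminal -1, V#4); searched #.../#.##/.... to 7
for V: play -1, pass -1

zugzwang(#.../#.##/...., V) = False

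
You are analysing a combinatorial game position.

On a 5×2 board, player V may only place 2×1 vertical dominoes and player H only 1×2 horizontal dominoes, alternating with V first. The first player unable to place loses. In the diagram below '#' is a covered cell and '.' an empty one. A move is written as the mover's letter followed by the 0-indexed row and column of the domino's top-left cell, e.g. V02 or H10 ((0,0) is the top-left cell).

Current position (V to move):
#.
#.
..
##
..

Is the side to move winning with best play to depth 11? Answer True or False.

ply 1, V at #./#./../##/.. | V01=-1→##/##/../##/..*; V11=-1→#./##/.#/##/..
ply 2, H at ##/##/../##/.. | H20=+1→##/##/##/##/..*; H40=+1→##/##/../##/##
ply 3: ##/##/##/##/.. is terminal -1 (V); from #./#./../##/.. depth 11

V winning at [#./#./../##/..]: False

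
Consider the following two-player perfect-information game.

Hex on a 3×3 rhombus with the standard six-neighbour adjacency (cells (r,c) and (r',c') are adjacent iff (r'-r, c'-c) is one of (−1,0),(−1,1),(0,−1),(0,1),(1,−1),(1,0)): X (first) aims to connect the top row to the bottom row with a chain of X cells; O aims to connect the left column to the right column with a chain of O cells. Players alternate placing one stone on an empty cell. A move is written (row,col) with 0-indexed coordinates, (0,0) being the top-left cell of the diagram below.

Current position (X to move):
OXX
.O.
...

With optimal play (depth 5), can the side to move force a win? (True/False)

p1 X@[OXX/.O./...]: (1,0)[OXX/XO./...]+1* (1,2)[OXX/.OX/...]+1 (2,0)[OXX/.O./X..]+1 (2,1)[OXX/.O./.X.]-1 (2,2)[OXX/.O./..X]-1
p2 O@[OXX/XO./...]: (1,2)[OXX/XOO/...]-1* (2,0)[OXX/XO./O..]-1 (2,1)[OXX/XO./.O.]-1 (2,2)[OXX/XO./..O]-1
p3 X@[OXX/XOO/...]: (2,0)[OXX/XOO/X..]+1* (2,1)[OXX/XOO/.X.]-1 (2,2)[OXX/XOO/..X]-1
p4 O@[OXX/XOO/X..] terminal -1; root [OXX/.O./...] d5

X winning at [OXX/.O./...]: True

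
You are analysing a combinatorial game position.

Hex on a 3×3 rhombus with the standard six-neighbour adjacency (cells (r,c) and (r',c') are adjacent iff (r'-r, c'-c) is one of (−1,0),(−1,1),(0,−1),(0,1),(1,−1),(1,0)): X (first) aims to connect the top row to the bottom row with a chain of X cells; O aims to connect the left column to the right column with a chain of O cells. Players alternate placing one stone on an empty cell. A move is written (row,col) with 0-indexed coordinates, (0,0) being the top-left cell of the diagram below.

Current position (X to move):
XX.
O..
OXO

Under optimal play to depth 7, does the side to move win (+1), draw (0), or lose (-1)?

value(XX./O../OXO, X) = +1

ply 1, X at XX./O../OXO | (0,2)=+1→XXX/O../OXO*; (1,1)=+1→XX./OX./OXO; (1,2)=+1→XX./O.X/OXO
ply 2, O at XXX/O../OXO | (1,1)=-1→XXX/OO./OXO*; (1,2)=-1→XXX/O.O/OXO
ply 3, X at XXX/OO./OXO | (1,2)=+1→XXX/OOX/OXO*
ply 4: XXX/OOX/OXO is terminal -1 (O); from XX./O../OXO depth 7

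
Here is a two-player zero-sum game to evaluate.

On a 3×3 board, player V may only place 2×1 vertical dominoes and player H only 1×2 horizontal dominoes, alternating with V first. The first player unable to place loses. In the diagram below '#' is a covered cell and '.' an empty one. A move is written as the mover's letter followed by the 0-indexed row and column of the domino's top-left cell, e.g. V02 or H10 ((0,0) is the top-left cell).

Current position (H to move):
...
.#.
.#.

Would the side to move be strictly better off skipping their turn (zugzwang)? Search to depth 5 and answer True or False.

[.../.#./.#.] H move#1: H00:-1/##./.#./.#.*, H01:-1/.##/.#./.#.
[##./.#./.#.] V move#2: V02:+1/###/.##/.#.*, V10:+1/##./##./##., V12:+1/##./.##/.##
[###/.##/.#.] end (terminal -1, H#3); searched .../.#./.#. to 5
pass branch (V moves first from the same position):
  | [.../.#./.#.] V move#1: V00:+1/#../##./.#.*, V02:+1/..#/.##/.#., V10:+1/.../##./##., V12:+1/.../.##/.##
  | [#../##./.#.] H move#2: H01:-1/###/##./.#.*
  | [###/##./.#.] V move#3: V12:+1/###/###/.##*
  | [###/###/.##] end (terminal -1, H#4); searched .../.#./.#. to 5
H moving scores -1; H passing scores -1

zugzwang(.../.#./.#., H) = False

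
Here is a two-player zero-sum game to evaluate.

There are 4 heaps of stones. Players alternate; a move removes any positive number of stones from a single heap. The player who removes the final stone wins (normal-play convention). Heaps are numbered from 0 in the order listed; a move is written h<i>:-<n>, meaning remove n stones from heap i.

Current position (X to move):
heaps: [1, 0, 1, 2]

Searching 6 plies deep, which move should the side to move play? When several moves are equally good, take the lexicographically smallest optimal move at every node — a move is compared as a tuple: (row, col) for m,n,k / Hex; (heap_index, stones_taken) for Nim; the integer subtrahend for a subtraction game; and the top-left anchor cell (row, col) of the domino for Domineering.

[(1,0,1,2)] X move#1: h0:-1:-1/(0,0,1,2), h2:-1:-1/(1,0,0,2), h3:-1:-1/(1,0,1,1), h3:-2:+1/(1,0,1,0)*
[(1,0,1,0)] O move#2: h0:-1:-1/(0,0,1,0)*, h2:-1:-1/(1,0,0,0)
[(0,0,1,0)] X move#3: h2:-1:+1/(0,0,0,0)*
[(0,0,0,0)] end (terminal -1, O#4); searched (1,0,1,2) to 6

X's best at [(1,0,1,2)]: h3:-2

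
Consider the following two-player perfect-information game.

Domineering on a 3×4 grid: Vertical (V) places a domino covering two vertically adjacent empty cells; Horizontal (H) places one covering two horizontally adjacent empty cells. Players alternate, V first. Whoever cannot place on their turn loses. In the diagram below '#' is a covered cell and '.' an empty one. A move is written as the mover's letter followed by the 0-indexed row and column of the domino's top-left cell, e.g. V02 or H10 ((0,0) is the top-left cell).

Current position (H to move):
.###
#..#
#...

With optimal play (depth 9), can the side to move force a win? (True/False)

[.###/#..#/#...] H move#1: H11:+1/.###/####/#...*, H21:+1/.###/#..#/###., H22:-1/.###/#..#/#.##
[.###/####/#...] end (terminal -1, V#2); searched .###/#..#/#... to 9

H winning at [.###/#..#/#...]: True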